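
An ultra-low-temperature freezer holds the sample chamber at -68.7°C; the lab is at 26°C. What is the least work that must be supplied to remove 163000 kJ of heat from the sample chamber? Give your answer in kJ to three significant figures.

75500 kJ

In absolute terms T_C = 204.45 K and T_H = 299.15 K, so ΔT = 94.70 K.
The reversible limit is COP_R = T_C/ΔT = 2.159, so W_min = Q_C/COP = Q_C·ΔT/T_C.
W_min = 163000 × 94.70/204.45 = 75500 kJ.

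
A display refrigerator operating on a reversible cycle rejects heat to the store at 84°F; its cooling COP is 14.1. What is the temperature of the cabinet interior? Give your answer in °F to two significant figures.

For a Carnot refrigerator COP_R = T_C/(T_H − T_C), so T_C = COP·T_H/(1 + COP).
With T_H = 302.04 K, T_C = 14.1 × 302.04/15.10 = 282.04 K.
Converting, 282.04 K = 48.00°F.

48 °F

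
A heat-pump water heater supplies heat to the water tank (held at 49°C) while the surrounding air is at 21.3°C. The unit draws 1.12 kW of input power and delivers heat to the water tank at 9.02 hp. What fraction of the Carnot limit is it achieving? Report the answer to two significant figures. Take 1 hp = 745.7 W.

0.52

Converting, Q̇_H = 9.020 hp = 6.726 kW, so COP_actual = Q̇_H/Ẇ = 6.726/1.120 = 6.006.
In absolute terms T_C = 294.45 K and T_H = 322.15 K, so ΔT = 27.70 K.
COP_Carnot = T_H/ΔT = 322.15/27.70 = 11.63.
η_II = COP_actual/COP_Carnot = 6.006/11.63 = 0.5164.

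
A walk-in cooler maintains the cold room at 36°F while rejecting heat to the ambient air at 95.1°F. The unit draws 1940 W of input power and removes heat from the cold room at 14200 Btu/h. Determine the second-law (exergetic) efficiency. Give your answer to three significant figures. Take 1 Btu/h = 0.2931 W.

Converting, Q̇_C = 14200 Btu/h = 4162 W, so COP_actual = Q̇_C/Ẇ = 4162/1940 = 2.145.
In absolute terms T_C = 275.37 K and T_H = 308.21 K, so ΔT = 32.83 K.
COP_Carnot = T_C/ΔT = 275.37/32.83 = 8.387.
η_II = COP_actual/COP_Carnot = 2.145/8.387 = 0.2558.

0.256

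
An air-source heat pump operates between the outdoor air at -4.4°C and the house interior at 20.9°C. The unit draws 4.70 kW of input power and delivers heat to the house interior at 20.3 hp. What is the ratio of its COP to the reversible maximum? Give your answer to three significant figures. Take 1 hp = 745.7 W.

Converting, Q̇_H = 20.30 hp = 15.14 kW, so COP_actual = Q̇_H/Ẇ = 15.14/4.700 = 3.221.
In absolute terms T_C = 268.75 K and T_H = 294.05 K, so ΔT = 25.30 K.
COP_Carnot = T_H/ΔT = 294.05/25.30 = 11.62.
η_II = COP_actual/COP_Carnot = 3.221/11.62 = 0.2771.

0.277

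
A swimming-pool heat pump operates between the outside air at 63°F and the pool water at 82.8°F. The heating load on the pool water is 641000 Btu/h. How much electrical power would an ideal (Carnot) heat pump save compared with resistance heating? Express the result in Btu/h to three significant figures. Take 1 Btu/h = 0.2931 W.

618000 Btu/h

In absolute terms T_C = 290.37 K and T_H = 301.37 K, so ΔT = 11.00 K.
COP_Carnot = T_H/ΔT = 301.37/11.00 = 27.40.
Resistance heating needs Ẇ_res = Q̇_H = 641000 Btu/h; the reversible heat pump needs only Ẇ_hp = Q̇_H/COP = 23400 Btu/h.
Saving = 641000 − 23400 = 617600 Btu/h.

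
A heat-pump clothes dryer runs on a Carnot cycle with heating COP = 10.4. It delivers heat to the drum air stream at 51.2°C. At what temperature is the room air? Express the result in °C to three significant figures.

20.0 °C

COP_HP = T_H/(T_H − T_C) gives T_H − T_C = T_H/COP.
With T_H = 324.35 K, T_C = 324.35 × (1 − 1/10.4) = 293.16 K.
Converting, 293.16 K = 20.01°C.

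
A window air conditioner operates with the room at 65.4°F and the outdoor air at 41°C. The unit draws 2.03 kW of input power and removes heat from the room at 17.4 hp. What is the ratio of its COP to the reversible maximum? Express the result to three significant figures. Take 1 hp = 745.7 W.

Converting, Q̇_C = 17.40 hp = 12.98 kW, so COP_actual = Q̇_C/Ẇ = 12.98/2.030 = 6.392.
In absolute terms T_C = 291.71 K and T_H = 314.15 K, so ΔT = 22.44 K.
COP_Carnot = T_C/ΔT = 291.71/22.44 = 13.00.
η_II = COP_actual/COP_Carnot = 6.392/13.00 = 0.4918.

0.492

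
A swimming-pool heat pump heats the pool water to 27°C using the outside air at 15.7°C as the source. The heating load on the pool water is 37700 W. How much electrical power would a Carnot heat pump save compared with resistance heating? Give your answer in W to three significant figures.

In absolute terms T_C = 288.85 K and T_H = 300.15 K, so ΔT = 11.30 K.
COP_Carnot = T_H/ΔT = 300.15/11.30 = 26.56.
Resistance heating needs Ẇ_res = Q̇_H = 37700 W; the reversible heat pump needs only Ẇ_hp = Q̇_H/COP = 1419 W.
Saving = 37700 − 1419 = 36280 W.

36300 W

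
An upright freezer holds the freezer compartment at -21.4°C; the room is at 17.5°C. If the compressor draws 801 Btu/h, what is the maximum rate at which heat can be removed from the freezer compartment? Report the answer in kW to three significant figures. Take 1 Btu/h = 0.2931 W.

1.52 kW

In absolute terms T_C = 251.75 K and T_H = 290.65 K, so ΔT = 38.90 K.
COP_Carnot = T_C/ΔT = 251.75/38.90 = 6.472.
Q̇_max = COP_Carnot × Ẇ = 6.472 × 801.0 Btu/h = 5184 Btu/h = 1.519 kW.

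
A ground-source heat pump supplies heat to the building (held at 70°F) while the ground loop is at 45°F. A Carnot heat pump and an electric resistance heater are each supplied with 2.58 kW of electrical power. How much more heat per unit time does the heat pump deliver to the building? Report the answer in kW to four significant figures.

52.08 kW

In absolute terms T_C = 280.37 K and T_H = 294.26 K, so ΔT = 13.89 K.
COP_Carnot = T_H/ΔT = 294.26/13.89 = 21.19.
The heat pump delivers Q̇_H = COP × Ẇ = 54.66 kW; the resistance heater delivers Ẇ = 2.580 kW.
Extra = (COP − 1)·Ẇ = 52.08 kW.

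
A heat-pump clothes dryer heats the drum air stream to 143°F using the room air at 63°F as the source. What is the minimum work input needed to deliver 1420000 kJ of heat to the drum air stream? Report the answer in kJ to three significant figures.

188000 kJ

In absolute terms T_C = 290.37 K and T_H = 334.82 K, so ΔT = 44.44 K.
The reversible limit is COP_HP = T_H/ΔT = 7.533, so W_min = Q_H/COP = Q_H·ΔT/T_H.
W_min = 1420000 × 44.44/334.82 = 188500 kJ.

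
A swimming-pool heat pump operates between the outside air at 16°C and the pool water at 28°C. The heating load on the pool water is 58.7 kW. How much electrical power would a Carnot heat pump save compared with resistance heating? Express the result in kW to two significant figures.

56 kW

In absolute terms T_C = 289.15 K and T_H = 301.15 K, so ΔT = 12.00 K.
COP_Carnot = T_H/ΔT = 301.15/12.00 = 25.10.
Resistance heating needs Ẇ_res = Q̇_H = 58.70 kW; the reversible heat pump needs only Ẇ_hp = Q̇_H/COP = 2.339 kW.
Saving = 58.70 − 2.339 = 56.36 kW.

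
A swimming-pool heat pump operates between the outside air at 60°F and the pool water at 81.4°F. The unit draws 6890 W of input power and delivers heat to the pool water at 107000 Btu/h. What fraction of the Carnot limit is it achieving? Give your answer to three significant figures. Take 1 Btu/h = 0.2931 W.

Converting, Q̇_H = 107000 Btu/h = 31360 W, so COP_actual = Q̇_H/Ẇ = 31360/6890 = 4.552.
In absolute terms T_C = 288.71 K and T_H = 300.59 K, so ΔT = 11.89 K.
COP_Carnot = T_H/ΔT = 300.59/11.89 = 25.28.
η_II = COP_actual/COP_Carnot = 4.552/25.28 = 0.1800.

0.180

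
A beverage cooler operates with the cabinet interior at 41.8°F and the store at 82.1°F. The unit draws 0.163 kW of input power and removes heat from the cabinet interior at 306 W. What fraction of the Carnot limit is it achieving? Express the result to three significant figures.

Converting, Q̇_C = 306.0 W = 0.3060 kW, so COP_actual = Q̇_C/Ẇ = 0.3060/0.1630 = 1.877.
In absolute terms T_C = 278.59 K and T_H = 300.98 K, so ΔT = 22.39 K.
COP_Carnot = T_C/ΔT = 278.59/22.39 = 12.44.
η_II = COP_actual/COP_Carnot = 1.877/12.44 = 0.1509.

0.151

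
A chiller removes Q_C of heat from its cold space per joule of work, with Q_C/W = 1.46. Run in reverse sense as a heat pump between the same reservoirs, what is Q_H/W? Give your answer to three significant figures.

2.46

The first law on one cycle gives Q_H = Q_C + W, so Q_H/W = Q_C/W + 1.
COP_HP = COP_R + 1 = 1.46 + 1 = 2.46.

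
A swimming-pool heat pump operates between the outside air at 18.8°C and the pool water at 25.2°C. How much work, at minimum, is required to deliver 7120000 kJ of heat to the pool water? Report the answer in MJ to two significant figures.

In absolute terms T_C = 291.95 K and T_H = 298.35 K, so ΔT = 6.400 K.
The reversible limit is COP_HP = T_H/ΔT = 46.62, so W_min = Q_H/COP = Q_H·ΔT/T_H.
W_min = 7120000 × 6.400/298.35 = 152700 kJ = 152.7 MJ.

150 MJ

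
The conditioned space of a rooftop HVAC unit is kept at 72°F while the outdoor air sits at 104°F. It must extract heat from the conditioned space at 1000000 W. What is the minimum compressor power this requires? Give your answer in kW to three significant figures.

60.2 kW

In absolute terms T_C = 295.37 K and T_H = 313.15 K, so ΔT = 17.78 K.
COP_Carnot = T_C/ΔT = 295.37/17.78 = 16.61.
Ẇ_min = Q̇/COP_Carnot = 1000000/16.61 = 60190 W = 60.19 kW.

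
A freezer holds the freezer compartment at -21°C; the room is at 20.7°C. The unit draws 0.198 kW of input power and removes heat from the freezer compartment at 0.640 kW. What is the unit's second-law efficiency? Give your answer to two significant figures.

0.53

COP_actual = Q̇_C/Ẇ = 0.6400/0.1980 = 3.232.
In absolute terms T_C = 252.15 K and T_H = 293.85 K, so ΔT = 41.70 K.
COP_Carnot = T_C/ΔT = 252.15/41.70 = 6.047.
η_II = COP_actual/COP_Carnot = 3.232/6.047 = 0.5346.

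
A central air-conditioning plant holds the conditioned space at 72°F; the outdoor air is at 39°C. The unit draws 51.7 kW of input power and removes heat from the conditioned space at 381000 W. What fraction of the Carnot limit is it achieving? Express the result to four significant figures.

Converting, Q̇_C = 381000 W = 381.0 kW, so COP_actual = Q̇_C/Ẇ = 381.0/51.70 = 7.369.
In absolute terms T_C = 295.37 K and T_H = 312.15 K, so ΔT = 16.78 K.
COP_Carnot = T_C/ΔT = 295.37/16.78 = 17.60.
η_II = COP_actual/COP_Carnot = 7.369/17.60 = 0.4186.

0.4186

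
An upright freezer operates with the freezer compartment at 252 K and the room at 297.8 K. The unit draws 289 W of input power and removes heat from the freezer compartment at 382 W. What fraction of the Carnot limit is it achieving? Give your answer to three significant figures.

COP_actual = Q̇_C/Ẇ = 382.0/289.0 = 1.322.
The reservoir spacing is ΔT = 297.8 − 252 = 45.80 K.
COP_Carnot = T_C/ΔT = 252.00/45.80 = 5.502.
η_II = COP_actual/COP_Carnot = 1.322/5.502 = 0.2402.

0.240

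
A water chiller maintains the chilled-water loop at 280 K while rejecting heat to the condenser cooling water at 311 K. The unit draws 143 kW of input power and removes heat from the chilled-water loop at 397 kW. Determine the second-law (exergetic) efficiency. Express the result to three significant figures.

0.307

COP_actual = Q̇_C/Ẇ = 397.0/143.0 = 2.776.
The reservoir spacing is ΔT = 311 − 280 = 31.00 K.
COP_Carnot = T_C/ΔT = 280.00/31.00 = 9.032.
η_II = COP_actual/COP_Carnot = 2.776/9.032 = 0.3074.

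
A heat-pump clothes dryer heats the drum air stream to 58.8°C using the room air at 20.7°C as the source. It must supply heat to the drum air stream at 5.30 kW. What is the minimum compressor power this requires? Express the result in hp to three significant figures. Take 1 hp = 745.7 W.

0.816 hp

In absolute terms T_C = 293.85 K and T_H = 331.95 K, so ΔT = 38.10 K.
COP_Carnot = T_H/ΔT = 331.95/38.10 = 8.713.
Ẇ_min = Q̇/COP_Carnot = 5.300/8.713 = 0.6083 kW = 0.8158 hp.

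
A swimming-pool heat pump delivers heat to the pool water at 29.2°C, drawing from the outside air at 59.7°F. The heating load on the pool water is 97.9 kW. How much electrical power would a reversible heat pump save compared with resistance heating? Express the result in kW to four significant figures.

93.43 kW

In absolute terms T_C = 288.54 K and T_H = 302.35 K, so ΔT = 13.81 K.
COP_Carnot = T_H/ΔT = 302.35/13.81 = 21.89.
Resistance heating needs Ẇ_res = Q̇_H = 97.90 kW; the reversible heat pump needs only Ẇ_hp = Q̇_H/COP = 4.472 kW.
Saving = 97.90 − 4.472 = 93.43 kW.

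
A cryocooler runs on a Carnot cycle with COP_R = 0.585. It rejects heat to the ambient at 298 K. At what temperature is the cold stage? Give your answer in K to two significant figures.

For a Carnot refrigerator COP_R = T_C/(T_H − T_C), so T_C = COP·T_H/(1 + COP).
With T_H = 298.00 K, T_C = 0.585 × 298.00/1.585 = 109.99 K.

110 K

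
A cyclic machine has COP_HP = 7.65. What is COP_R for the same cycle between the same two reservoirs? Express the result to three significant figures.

Since Q_H = Q_C + W for any cycle, COP_R = Q_C/W = Q_H/W − 1.
COP_R = 7.65 − 1 = 6.65.

6.65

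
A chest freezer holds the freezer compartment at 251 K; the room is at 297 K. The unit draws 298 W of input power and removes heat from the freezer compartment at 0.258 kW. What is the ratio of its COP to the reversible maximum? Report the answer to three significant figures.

0.159

Converting, Q̇_C = 0.2580 kW = 258.0 W, so COP_actual = Q̇_C/Ẇ = 258.0/298.0 = 0.8658.
The reservoir spacing is ΔT = 297 − 251 = 46.00 K.
COP_Carnot = T_C/ΔT = 251.00/46.00 = 5.457.
η_II = COP_actual/COP_Carnot = 0.8658/5.457 = 0.1587.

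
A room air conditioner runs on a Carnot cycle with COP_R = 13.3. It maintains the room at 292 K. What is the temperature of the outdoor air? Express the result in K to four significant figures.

COP_R = T_C/(T_H − T_C) gives T_H − T_C = T_C/COP.
With T_C = 292.00 K, T_H = 292.00 × (1 + 1/13.3) = 313.95 K.

314.0 K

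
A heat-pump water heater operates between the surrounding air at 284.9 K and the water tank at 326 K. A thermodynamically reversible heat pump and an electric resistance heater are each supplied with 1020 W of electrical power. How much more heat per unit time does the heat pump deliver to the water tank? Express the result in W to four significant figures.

The reservoir spacing is ΔT = 326 − 284.9 = 41.10 K.
COP_Carnot = T_H/ΔT = 326.00/41.10 = 7.932.
The heat pump delivers Q̇_H = COP × Ẇ = 8091 W; the resistance heater delivers Ẇ = 1020 W.
Extra = (COP − 1)·Ẇ = 7071 W.

7071 W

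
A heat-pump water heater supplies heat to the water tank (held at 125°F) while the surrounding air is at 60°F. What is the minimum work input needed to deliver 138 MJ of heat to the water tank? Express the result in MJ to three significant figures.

15.3 MJ

In absolute terms T_C = 288.71 K and T_H = 324.82 K, so ΔT = 36.11 K.
The reversible limit is COP_HP = T_H/ΔT = 8.995, so W_min = Q_H/COP = Q_H·ΔT/T_H.
W_min = 138.0 × 36.11/324.82 = 15.34 MJ.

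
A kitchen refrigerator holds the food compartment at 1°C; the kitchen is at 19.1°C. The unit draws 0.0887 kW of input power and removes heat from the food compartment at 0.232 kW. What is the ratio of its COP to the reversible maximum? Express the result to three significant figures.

COP_actual = Q̇_C/Ẇ = 0.2320/0.08870 = 2.616.
In absolute terms T_C = 274.15 K and T_H = 292.25 K, so ΔT = 18.10 K.
COP_Carnot = T_C/ΔT = 274.15/18.10 = 15.15.
η_II = COP_actual/COP_Carnot = 2.616/15.15 = 0.1727.

0.173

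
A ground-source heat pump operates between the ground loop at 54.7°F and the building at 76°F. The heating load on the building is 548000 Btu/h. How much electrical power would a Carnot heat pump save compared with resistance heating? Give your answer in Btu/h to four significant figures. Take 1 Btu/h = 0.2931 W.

In absolute terms T_C = 285.76 K and T_H = 297.59 K, so ΔT = 11.83 K.
COP_Carnot = T_H/ΔT = 297.59/11.83 = 25.15.
Resistance heating needs Ẇ_res = Q̇_H = 548000 Btu/h; the reversible heat pump needs only Ẇ_hp = Q̇_H/COP = 21790 Btu/h.
Saving = 548000 − 21790 = 526200 Btu/h.

526200 Btu/h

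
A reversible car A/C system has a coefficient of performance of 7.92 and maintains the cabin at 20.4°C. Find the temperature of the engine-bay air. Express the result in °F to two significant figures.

140 °F

COP_R = T_C/(T_H − T_C) gives T_H − T_C = T_C/COP.
With T_C = 293.55 K, T_H = 293.55 × (1 + 1/7.92) = 330.61 K.
Converting, 330.61 K = 135.44°F.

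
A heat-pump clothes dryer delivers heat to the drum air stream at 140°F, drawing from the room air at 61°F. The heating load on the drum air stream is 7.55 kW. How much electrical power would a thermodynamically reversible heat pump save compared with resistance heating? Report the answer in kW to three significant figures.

6.56 kW

In absolute terms T_C = 289.26 K and T_H = 333.15 K, so ΔT = 43.89 K.
COP_Carnot = T_H/ΔT = 333.15/43.89 = 7.591.
Resistance heating needs Ẇ_res = Q̇_H = 7.550 kW; the reversible heat pump needs only Ẇ_hp = Q̇_H/COP = 0.9946 kW.
Saving = 7.550 − 0.9946 = 6.555 kW.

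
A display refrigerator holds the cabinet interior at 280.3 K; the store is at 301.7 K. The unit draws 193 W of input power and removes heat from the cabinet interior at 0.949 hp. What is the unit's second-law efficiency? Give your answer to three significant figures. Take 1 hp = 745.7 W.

Converting, Q̇_C = 0.9490 hp = 707.7 W, so COP_actual = Q̇_C/Ẇ = 707.7/193.0 = 3.667.
The reservoir spacing is ΔT = 301.7 − 280.3 = 21.40 K.
COP_Carnot = T_C/ΔT = 280.30/21.40 = 13.10.
η_II = COP_actual/COP_Carnot = 3.667/13.10 = 0.2799.

0.280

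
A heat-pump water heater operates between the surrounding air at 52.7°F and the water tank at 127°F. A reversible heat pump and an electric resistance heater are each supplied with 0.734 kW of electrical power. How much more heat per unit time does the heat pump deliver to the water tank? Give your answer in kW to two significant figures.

In absolute terms T_C = 284.65 K and T_H = 325.93 K, so ΔT = 41.28 K.
COP_Carnot = T_H/ΔT = 325.93/41.28 = 7.896.
The heat pump delivers Q̇_H = COP × Ẇ = 5.796 kW; the resistance heater delivers Ẇ = 0.7340 kW.
Extra = (COP − 1)·Ẇ = 5.062 kW.

5.1 kW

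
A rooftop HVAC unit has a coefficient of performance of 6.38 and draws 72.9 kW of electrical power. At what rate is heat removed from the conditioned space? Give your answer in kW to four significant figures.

465.1 kW

Q̇_C = COP × Ẇ = 6.38 × 72.90 = 465.1 kW.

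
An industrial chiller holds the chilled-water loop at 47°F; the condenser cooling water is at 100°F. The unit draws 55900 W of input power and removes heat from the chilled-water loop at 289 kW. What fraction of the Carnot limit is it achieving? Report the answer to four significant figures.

Converting, Q̇_C = 289.0 kW = 289000 W, so COP_actual = Q̇_C/Ẇ = 289000/55900 = 5.170.
In absolute terms T_C = 281.48 K and T_H = 310.93 K, so ΔT = 29.44 K.
COP_Carnot = T_C/ΔT = 281.48/29.44 = 9.560.
η_II = COP_actual/COP_Carnot = 5.170/9.560 = 0.5408.

0.5408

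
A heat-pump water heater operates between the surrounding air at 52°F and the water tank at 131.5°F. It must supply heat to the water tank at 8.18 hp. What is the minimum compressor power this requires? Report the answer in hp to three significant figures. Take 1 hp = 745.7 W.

In absolute terms T_C = 284.26 K and T_H = 328.43 K, so ΔT = 44.17 K.
COP_Carnot = T_H/ΔT = 328.43/44.17 = 7.436.
Ẇ_min = Q̇/COP_Carnot = 8.180/7.436 = 1.100 hp.

1.10 hp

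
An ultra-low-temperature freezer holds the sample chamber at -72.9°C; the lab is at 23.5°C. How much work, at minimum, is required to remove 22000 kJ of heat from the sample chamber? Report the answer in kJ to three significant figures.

10600 kJ

In absolute terms T_C = 200.25 K and T_H = 296.65 K, so ΔT = 96.40 K.
The reversible limit is COP_R = T_C/ΔT = 2.077, so W_min = Q_C/COP = Q_C·ΔT/T_C.
W_min = 22000 × 96.40/200.25 = 10590 kJ.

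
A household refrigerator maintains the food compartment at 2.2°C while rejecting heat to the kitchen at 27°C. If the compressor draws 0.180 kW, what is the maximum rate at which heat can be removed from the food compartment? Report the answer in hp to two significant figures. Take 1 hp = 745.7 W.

In absolute terms T_C = 275.35 K and T_H = 300.15 K, so ΔT = 24.80 K.
COP_Carnot = T_C/ΔT = 275.35/24.80 = 11.10.
Q̇_max = COP_Carnot × Ẇ = 11.10 × 0.1800 kW = 1.999 kW = 2.680 hp.

2.7 hp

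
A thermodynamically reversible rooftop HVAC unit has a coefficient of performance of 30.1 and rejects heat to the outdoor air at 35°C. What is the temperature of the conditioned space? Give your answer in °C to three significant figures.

For a Carnot refrigerator COP_R = T_C/(T_H − T_C), so T_C = COP·T_H/(1 + COP).
With T_H = 308.15 K, T_C = 30.1 × 308.15/31.10 = 298.24 K.
Converting, 298.24 K = 25.09°C.

25.1 °C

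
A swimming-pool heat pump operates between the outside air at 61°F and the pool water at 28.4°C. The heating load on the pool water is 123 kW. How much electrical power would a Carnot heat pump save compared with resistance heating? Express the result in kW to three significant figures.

In absolute terms T_C = 289.26 K and T_H = 301.55 K, so ΔT = 12.29 K.
COP_Carnot = T_H/ΔT = 301.55/12.29 = 24.54.
Resistance heating needs Ẇ_res = Q̇_H = 123.0 kW; the reversible heat pump needs only Ẇ_hp = Q̇_H/COP = 5.013 kW.
Saving = 123.0 − 5.013 = 118.0 kW.

118 kW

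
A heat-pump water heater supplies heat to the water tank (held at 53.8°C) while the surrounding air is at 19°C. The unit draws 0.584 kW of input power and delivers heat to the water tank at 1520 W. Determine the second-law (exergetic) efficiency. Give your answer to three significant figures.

0.277

Converting, Q̇_H = 1520 W = 1.520 kW, so COP_actual = Q̇_H/Ẇ = 1.520/0.5840 = 2.603.
In absolute terms T_C = 292.15 K and T_H = 326.95 K, so ΔT = 34.80 K.
COP_Carnot = T_H/ΔT = 326.95/34.80 = 9.395.
η_II = COP_actual/COP_Carnot = 2.603/9.395 = 0.2770.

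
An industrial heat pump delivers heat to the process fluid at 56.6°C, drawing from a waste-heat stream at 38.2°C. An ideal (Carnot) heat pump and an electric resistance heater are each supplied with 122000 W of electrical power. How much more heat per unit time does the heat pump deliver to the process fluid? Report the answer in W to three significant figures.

In absolute terms T_C = 311.35 K and T_H = 329.75 K, so ΔT = 18.40 K.
COP_Carnot = T_H/ΔT = 329.75/18.40 = 17.92.
The heat pump delivers Q̇_H = COP × Ẇ = 2186000 W; the resistance heater delivers Ẇ = 122000 W.
Extra = (COP − 1)·Ẇ = 2064000 W.

2060000 W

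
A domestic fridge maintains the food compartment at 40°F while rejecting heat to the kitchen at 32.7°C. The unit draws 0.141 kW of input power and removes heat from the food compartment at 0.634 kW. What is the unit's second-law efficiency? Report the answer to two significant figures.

COP_actual = Q̇_C/Ẇ = 0.6340/0.1410 = 4.496.
In absolute terms T_C = 277.59 K and T_H = 305.85 K, so ΔT = 28.26 K.
COP_Carnot = T_C/ΔT = 277.59/28.26 = 9.824.
η_II = COP_actual/COP_Carnot = 4.496/9.824 = 0.4577.

0.46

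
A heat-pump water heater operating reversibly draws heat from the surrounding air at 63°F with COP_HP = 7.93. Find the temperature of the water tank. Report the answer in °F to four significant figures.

138.4 °F

COP_HP = T_H/(T_H − T_C) rearranges to T_H = COP·T_C/(COP − 1).
With T_C = 290.37 K, T_H = 7.93 × 290.37/6.930 = 332.27 K.
Converting, 332.27 K = 138.42°F.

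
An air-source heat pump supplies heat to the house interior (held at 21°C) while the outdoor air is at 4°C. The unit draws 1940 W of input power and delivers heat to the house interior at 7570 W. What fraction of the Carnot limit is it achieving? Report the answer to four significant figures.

COP_actual = Q̇_H/Ẇ = 7570/1940 = 3.902.
In absolute terms T_C = 277.15 K and T_H = 294.15 K, so ΔT = 17.00 K.
COP_Carnot = T_H/ΔT = 294.15/17.00 = 17.30.
η_II = COP_actual/COP_Carnot = 3.902/17.30 = 0.2255.

0.2255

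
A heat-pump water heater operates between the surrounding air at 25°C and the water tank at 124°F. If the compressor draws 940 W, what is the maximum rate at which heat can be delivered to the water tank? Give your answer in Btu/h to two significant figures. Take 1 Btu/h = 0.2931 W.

40000 Btu/h

In absolute terms T_C = 298.15 K and T_H = 324.26 K, so ΔT = 26.11 K.
COP_Carnot = T_H/ΔT = 324.26/26.11 = 12.42.
Q̇_max = COP_Carnot × Ẇ = 12.42 × 940.0 W = 11670 W = 39830 Btu/h.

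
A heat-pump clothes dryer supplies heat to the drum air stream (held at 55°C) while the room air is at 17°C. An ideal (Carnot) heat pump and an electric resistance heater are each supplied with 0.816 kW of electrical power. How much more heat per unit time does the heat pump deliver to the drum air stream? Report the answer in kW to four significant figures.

6.231 kW

In absolute terms T_C = 290.15 K and T_H = 328.15 K, so ΔT = 38.00 K.
COP_Carnot = T_H/ΔT = 328.15/38.00 = 8.636.
The heat pump delivers Q̇_H = COP × Ẇ = 7.047 kW; the resistance heater delivers Ẇ = 0.8160 kW.
Extra = (COP − 1)·Ẇ = 6.231 kW.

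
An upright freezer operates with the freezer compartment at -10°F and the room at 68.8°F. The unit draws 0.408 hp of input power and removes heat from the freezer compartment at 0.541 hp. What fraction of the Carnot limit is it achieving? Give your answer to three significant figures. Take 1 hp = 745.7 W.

0.232

COP_actual = Q̇_C/Ẇ = 0.5410/0.4080 = 1.326.
In absolute terms T_C = 249.82 K and T_H = 293.59 K, so ΔT = 43.78 K.
COP_Carnot = T_C/ΔT = 249.82/43.78 = 5.706.
η_II = COP_actual/COP_Carnot = 1.326/5.706 = 0.2324.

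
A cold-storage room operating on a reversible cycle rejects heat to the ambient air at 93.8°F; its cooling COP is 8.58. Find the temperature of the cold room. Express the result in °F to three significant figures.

36.0 °F

For a Carnot refrigerator COP_R = T_C/(T_H − T_C), so T_C = COP·T_H/(1 + COP).
With T_H = 307.48 K, T_C = 8.58 × 307.48/9.580 = 275.39 K.
Converting, 275.39 K = 36.03°F.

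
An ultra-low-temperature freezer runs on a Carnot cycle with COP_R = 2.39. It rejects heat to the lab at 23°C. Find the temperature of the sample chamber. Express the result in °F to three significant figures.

-83.8 °F

For a Carnot refrigerator COP_R = T_C/(T_H − T_C), so T_C = COP·T_H/(1 + COP).
With T_H = 296.15 K, T_C = 2.39 × 296.15/3.390 = 208.79 K.
Converting, 208.79 K = -83.85°F.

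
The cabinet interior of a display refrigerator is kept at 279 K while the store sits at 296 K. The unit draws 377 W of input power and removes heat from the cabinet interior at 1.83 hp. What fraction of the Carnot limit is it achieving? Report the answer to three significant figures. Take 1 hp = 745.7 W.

0.221

Converting, Q̇_C = 1.830 hp = 1365 W, so COP_actual = Q̇_C/Ẇ = 1365/377.0 = 3.620.
The reservoir spacing is ΔT = 296 − 279 = 17.00 K.
COP_Carnot = T_C/ΔT = 279.00/17.00 = 16.41.
η_II = COP_actual/COP_Carnot = 3.620/16.41 = 0.2206.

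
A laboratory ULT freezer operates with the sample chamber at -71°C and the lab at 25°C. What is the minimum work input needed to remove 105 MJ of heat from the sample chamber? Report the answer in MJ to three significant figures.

49.9 MJ

In absolute terms T_C = 202.15 K and T_H = 298.15 K, so ΔT = 96.00 K.
The reversible limit is COP_R = T_C/ΔT = 2.106, so W_min = Q_C/COP = Q_C·ΔT/T_C.
W_min = 105.0 × 96.00/202.15 = 49.86 MJ.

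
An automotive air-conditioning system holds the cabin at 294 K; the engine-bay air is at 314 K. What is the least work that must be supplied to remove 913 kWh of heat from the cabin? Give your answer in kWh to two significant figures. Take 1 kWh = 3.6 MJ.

62 kWh

The reservoir spacing is ΔT = 314 − 294 = 20.00 K.
The reversible limit is COP_R = T_C/ΔT = 14.70, so W_min = Q_C/COP = Q_C·ΔT/T_C.
W_min = 913.0 × 20.00/294.00 = 62.11 kWh.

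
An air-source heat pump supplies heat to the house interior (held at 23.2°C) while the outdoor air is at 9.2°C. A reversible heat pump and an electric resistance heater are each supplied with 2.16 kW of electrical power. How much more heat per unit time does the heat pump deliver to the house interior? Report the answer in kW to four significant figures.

43.56 kW

In absolute terms T_C = 282.35 K and T_H = 296.35 K, so ΔT = 14.00 K.
COP_Carnot = T_H/ΔT = 296.35/14.00 = 21.17.
The heat pump delivers Q̇_H = COP × Ẇ = 45.72 kW; the resistance heater delivers Ẇ = 2.160 kW.
Extra = (COP − 1)·Ẇ = 43.56 kW.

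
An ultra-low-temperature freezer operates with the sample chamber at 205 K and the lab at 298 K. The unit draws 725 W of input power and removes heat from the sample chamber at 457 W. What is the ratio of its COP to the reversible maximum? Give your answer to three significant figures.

0.286

COP_actual = Q̇_C/Ẇ = 457.0/725.0 = 0.6303.
The reservoir spacing is ΔT = 298 − 205 = 93.00 K.
COP_Carnot = T_C/ΔT = 205.00/93.00 = 2.204.
η_II = COP_actual/COP_Carnot = 0.6303/2.204 = 0.2860.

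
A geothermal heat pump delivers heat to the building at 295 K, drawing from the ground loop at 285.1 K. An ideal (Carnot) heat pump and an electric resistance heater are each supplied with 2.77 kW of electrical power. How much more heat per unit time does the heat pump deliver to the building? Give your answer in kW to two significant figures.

The reservoir spacing is ΔT = 295 − 285.1 = 9.900 K.
COP_Carnot = T_H/ΔT = 295.00/9.900 = 29.80.
The heat pump delivers Q̇_H = COP × Ẇ = 82.54 kW; the resistance heater delivers Ẇ = 2.770 kW.
Extra = (COP − 1)·Ẇ = 79.77 kW.

80 kW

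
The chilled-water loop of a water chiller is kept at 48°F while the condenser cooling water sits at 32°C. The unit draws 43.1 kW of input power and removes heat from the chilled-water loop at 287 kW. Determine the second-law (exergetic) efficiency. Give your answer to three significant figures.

COP_actual = Q̇_C/Ẇ = 287.0/43.10 = 6.659.
In absolute terms T_C = 282.04 K and T_H = 305.15 K, so ΔT = 23.11 K.
COP_Carnot = T_C/ΔT = 282.04/23.11 = 12.20.
η_II = COP_actual/COP_Carnot = 6.659/12.20 = 0.5457.

0.546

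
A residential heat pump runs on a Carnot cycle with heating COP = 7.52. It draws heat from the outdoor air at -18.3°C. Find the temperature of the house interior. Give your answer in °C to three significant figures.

COP_HP = T_H/(T_H − T_C) rearranges to T_H = COP·T_C/(COP − 1).
With T_C = 254.85 K, T_H = 7.52 × 254.85/6.520 = 293.94 K.
Converting, 293.94 K = 20.79°C.

20.8 °C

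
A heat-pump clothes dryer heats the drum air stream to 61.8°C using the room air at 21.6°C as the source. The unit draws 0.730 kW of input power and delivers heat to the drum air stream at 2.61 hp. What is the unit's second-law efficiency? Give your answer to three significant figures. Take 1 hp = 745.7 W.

0.320

Converting, Q̇_H = 2.610 hp = 1.946 kW, so COP_actual = Q̇_H/Ẇ = 1.946/0.7300 = 2.666.
In absolute terms T_C = 294.75 K and T_H = 334.95 K, so ΔT = 40.20 K.
COP_Carnot = T_H/ΔT = 334.95/40.20 = 8.332.
η_II = COP_actual/COP_Carnot = 2.666/8.332 = 0.3200.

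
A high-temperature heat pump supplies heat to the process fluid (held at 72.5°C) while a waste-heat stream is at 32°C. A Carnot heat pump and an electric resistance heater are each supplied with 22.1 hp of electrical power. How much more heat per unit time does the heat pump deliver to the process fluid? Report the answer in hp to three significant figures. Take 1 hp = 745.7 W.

167 hp

In absolute terms T_C = 305.15 K and T_H = 345.65 K, so ΔT = 40.50 K.
COP_Carnot = T_H/ΔT = 345.65/40.50 = 8.535.
The heat pump delivers Q̇_H = COP × Ẇ = 188.6 hp; the resistance heater delivers Ẇ = 22.10 hp.
Extra = (COP − 1)·Ẇ = 166.5 hp.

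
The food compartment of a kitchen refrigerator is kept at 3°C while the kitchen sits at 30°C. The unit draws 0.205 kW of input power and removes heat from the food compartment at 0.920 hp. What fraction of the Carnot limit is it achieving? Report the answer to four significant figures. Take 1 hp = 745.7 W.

0.3272

Converting, Q̇_C = 0.9200 hp = 0.6860 kW, so COP_actual = Q̇_C/Ẇ = 0.6860/0.2050 = 3.347.
In absolute terms T_C = 276.15 K and T_H = 303.15 K, so ΔT = 27.00 K.
COP_Carnot = T_C/ΔT = 276.15/27.00 = 10.23.
η_II = COP_actual/COP_Carnot = 3.347/10.23 = 0.3272.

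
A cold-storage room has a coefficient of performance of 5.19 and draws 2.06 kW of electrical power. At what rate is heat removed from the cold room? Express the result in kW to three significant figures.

Q̇_C = COP × Ẇ = 5.19 × 2.060 = 10.69 kW.

10.7 kW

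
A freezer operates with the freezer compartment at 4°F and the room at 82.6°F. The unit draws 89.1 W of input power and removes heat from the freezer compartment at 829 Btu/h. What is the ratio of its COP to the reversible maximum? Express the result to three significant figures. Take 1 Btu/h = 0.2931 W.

0.462

Converting, Q̇_C = 829.0 Btu/h = 243.0 W, so COP_actual = Q̇_C/Ẇ = 243.0/89.10 = 2.727.
In absolute terms T_C = 257.59 K and T_H = 301.26 K, so ΔT = 43.67 K.
COP_Carnot = T_C/ΔT = 257.59/43.67 = 5.899.
η_II = COP_actual/COP_Carnot = 2.727/5.899 = 0.4623.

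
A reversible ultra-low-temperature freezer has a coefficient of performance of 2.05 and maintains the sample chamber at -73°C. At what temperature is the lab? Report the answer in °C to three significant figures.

24.6 °C

COP_R = T_C/(T_H − T_C) gives T_H − T_C = T_C/COP.
With T_C = 200.15 K, T_H = 200.15 × (1 + 1/2.05) = 297.78 K.
Converting, 297.78 K = 24.63°C.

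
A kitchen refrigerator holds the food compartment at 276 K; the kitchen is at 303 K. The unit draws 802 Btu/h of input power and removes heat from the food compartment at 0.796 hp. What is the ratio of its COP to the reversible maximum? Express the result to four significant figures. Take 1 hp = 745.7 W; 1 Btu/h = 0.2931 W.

0.2470

Converting, Q̇_C = 0.7960 hp = 2025 Btu/h, so COP_actual = Q̇_C/Ẇ = 2025/802.0 = 2.525.
The reservoir spacing is ΔT = 303 − 276 = 27.00 K.
COP_Carnot = T_C/ΔT = 276.00/27.00 = 10.22.
η_II = COP_actual/COP_Carnot = 2.525/10.22 = 0.2470.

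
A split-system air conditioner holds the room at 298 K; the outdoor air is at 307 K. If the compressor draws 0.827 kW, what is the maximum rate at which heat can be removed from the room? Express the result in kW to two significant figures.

The reservoir spacing is ΔT = 307 − 298 = 9.000 K.
COP_Carnot = T_C/ΔT = 298.00/9.000 = 33.11.
Q̇_max = COP_Carnot × Ẇ = 33.11 × 0.8270 kW = 27.38 kW.

27 kW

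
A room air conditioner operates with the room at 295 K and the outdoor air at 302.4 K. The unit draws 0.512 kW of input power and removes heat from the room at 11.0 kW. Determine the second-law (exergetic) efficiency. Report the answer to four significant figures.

COP_actual = Q̇_C/Ẇ = 11.00/0.5120 = 21.48.
The reservoir spacing is ΔT = 302.4 − 295 = 7.400 K.
COP_Carnot = T_C/ΔT = 295.00/7.400 = 39.86.
η_II = COP_actual/COP_Carnot = 21.48/39.86 = 0.5389.

0.5389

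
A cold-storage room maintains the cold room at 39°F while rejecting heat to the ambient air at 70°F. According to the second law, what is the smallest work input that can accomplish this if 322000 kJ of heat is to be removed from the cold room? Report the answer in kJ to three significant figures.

In absolute terms T_C = 277.04 K and T_H = 294.26 K, so ΔT = 17.22 K.
The reversible limit is COP_R = T_C/ΔT = 16.09, so W_min = Q_C/COP = Q_C·ΔT/T_C.
W_min = 322000 × 17.22/277.04 = 20020 kJ.

20000 kJ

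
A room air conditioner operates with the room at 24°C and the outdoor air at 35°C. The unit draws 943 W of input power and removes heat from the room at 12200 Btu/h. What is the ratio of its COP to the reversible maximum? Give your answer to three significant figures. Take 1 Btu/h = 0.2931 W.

Converting, Q̇_C = 12200 Btu/h = 3576 W, so COP_actual = Q̇_C/Ẇ = 3576/943.0 = 3.792.
In absolute terms T_C = 297.15 K and T_H = 308.15 K, so ΔT = 11.00 K.
COP_Carnot = T_C/ΔT = 297.15/11.00 = 27.01.
η_II = COP_actual/COP_Carnot = 3.792/27.01 = 0.1404.

0.140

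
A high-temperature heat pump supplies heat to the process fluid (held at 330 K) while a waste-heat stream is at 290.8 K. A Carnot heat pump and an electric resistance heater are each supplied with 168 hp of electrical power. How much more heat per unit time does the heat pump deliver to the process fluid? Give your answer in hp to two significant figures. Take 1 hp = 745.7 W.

1200 hp

The reservoir spacing is ΔT = 330 − 290.8 = 39.20 K.
COP_Carnot = T_H/ΔT = 330.00/39.20 = 8.418.
The heat pump delivers Q̇_H = COP × Ẇ = 1414 hp; the resistance heater delivers Ẇ = 168.0 hp.
Extra = (COP − 1)·Ẇ = 1246 hp.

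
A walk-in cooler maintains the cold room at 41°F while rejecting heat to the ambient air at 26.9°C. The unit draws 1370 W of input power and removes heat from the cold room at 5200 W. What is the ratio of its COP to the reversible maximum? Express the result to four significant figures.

COP_actual = Q̇_C/Ẇ = 5200/1370 = 3.796.
In absolute terms T_C = 278.15 K and T_H = 300.05 K, so ΔT = 21.90 K.
COP_Carnot = T_C/ΔT = 278.15/21.90 = 12.70.
η_II = COP_actual/COP_Carnot = 3.796/12.70 = 0.2988.

0.2988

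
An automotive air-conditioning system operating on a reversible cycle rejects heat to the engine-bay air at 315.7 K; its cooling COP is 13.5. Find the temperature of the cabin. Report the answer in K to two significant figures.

For a Carnot refrigerator COP_R = T_C/(T_H − T_C), so T_C = COP·T_H/(1 + COP).
With T_H = 315.70 K, T_C = 13.5 × 315.70/14.50 = 293.93 K.

290 K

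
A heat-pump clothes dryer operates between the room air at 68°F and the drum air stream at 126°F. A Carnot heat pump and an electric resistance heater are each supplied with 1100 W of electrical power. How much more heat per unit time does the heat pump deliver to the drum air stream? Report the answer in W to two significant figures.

10000 W

In absolute terms T_C = 293.15 K and T_H = 325.37 K, so ΔT = 32.22 K.
COP_Carnot = T_H/ΔT = 325.37/32.22 = 10.10.
The heat pump delivers Q̇_H = COP × Ẇ = 11110 W; the resistance heater delivers Ẇ = 1100 W.
Extra = (COP − 1)·Ẇ = 10010 W.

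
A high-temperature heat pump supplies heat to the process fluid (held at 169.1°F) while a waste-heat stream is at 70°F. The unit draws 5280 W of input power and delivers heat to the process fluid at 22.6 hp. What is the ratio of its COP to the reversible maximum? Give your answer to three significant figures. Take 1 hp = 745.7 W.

0.503

Converting, Q̇_H = 22.60 hp = 16850 W, so COP_actual = Q̇_H/Ẇ = 16850/5280 = 3.192.
In absolute terms T_C = 294.26 K and T_H = 349.32 K, so ΔT = 55.06 K.
COP_Carnot = T_H/ΔT = 349.32/55.06 = 6.345.
η_II = COP_actual/COP_Carnot = 3.192/6.345 = 0.5031.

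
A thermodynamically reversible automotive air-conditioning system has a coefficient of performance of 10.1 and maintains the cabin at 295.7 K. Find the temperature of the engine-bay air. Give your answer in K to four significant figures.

325.0 K

COP_R = T_C/(T_H − T_C) gives T_H − T_C = T_C/COP.
With T_C = 295.70 K, T_H = 295.70 × (1 + 1/10.1) = 324.98 K.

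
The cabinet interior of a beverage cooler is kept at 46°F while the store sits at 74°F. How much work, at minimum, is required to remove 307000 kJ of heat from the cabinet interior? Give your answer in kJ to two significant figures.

17000 kJ

In absolute terms T_C = 280.93 K and T_H = 296.48 K, so ΔT = 15.56 K.
The reversible limit is COP_R = T_C/ΔT = 18.06, so W_min = Q_C/COP = Q_C·ΔT/T_C.
W_min = 307000 × 15.56/280.93 = 17000 kJ.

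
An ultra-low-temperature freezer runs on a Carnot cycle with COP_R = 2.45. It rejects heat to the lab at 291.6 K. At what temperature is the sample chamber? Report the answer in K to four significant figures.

For a Carnot refrigerator COP_R = T_C/(T_H − T_C), so T_C = COP·T_H/(1 + COP).
With T_H = 291.60 K, T_C = 2.45 × 291.60/3.450 = 207.08 K.

207.1 K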